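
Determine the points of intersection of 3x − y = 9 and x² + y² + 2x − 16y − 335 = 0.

(−1, −12) and (11, 24)

From the line, y = 3x − 9. Substituting:
10x² − 100x − 110 = 0  ⟹  x² − 10x − 11 = 0
x = 11 or x = −1, giving (11, 24) and (−1, −12).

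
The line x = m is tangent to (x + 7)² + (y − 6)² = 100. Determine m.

m = −17 or m = 3

Tangency holds when the distance from the centre (−7, 6) to the line equals the radius 10:
|1·(−7) + 0·6 − m| / √1 = 10
|m − (−7)| = 10, so m = 3 or m = −17.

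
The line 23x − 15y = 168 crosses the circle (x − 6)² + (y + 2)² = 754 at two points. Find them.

Express y = (−168 + 23x)/15 and substitute into the circle:
754x² − 9048x − 142506 = 0  ⟹  x² − 12x − 189 = 0
x = 21 or x = −9, giving (21, 21) and (−9, −25).

(−9, −25) and (21, 21)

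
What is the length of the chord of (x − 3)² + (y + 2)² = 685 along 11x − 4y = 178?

4√137

From the line, y = (−178 + 11x)/4. Substituting:
137x² − 3836x + 18084 = 0  ⟹  x² − 28x + 132 = 0
x = 22 or x = 6, giving (22, 16) and (6, −28).
Chord length = distance between (22, 16) and (6, −28) = √2192 = 4√137.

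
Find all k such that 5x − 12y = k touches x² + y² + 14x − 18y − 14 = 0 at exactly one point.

The line touches the circle iff its distance from (−7, 9) is 12:
|5·(−7) − 12·9 − k| / √169 = 12
|k − (−143)| = 12·13, so k = 13 or k = −299.

k = −299 or k = 13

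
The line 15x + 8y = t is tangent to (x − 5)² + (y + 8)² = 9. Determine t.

The line touches the circle iff its distance from (5, −8) is 3:
|15·5 + 8·(−8) − t| / √289 = 3
|t − (11)| = 3·17, so t = 62 or t = −40.

t = −40 or t = 62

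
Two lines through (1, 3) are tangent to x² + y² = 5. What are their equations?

Write the tangent as mx − y + (3 − m·(1)) = 0 and set its distance from the centre to √5:
(−1m − (−3))² = 5(m² + 1)
2m² + 3m − 2 = 0, so m = 1/2 or m = −2.
With m = 1/2: x − 2y = −5. With m = −2: 2x + y = 5.

x − 2y = −5 and 2x + y = 5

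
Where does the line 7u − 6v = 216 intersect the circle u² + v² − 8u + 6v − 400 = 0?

Express v = (−216 + 7u)/6 and substitute into the circle:
85u² − 3060u + 24480 = 0  ⟹  u² − 36u + 288 = 0
u = 24 or u = 12, giving (24, −8) and (12, −22).

(12, −22) and (24, −8)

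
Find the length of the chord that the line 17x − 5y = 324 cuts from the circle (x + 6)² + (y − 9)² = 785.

√314

The distance from (−6, 9) to the line is 471/√314, and r² = 785.
Half the chord is √(r² − d²) = √(157/2), so the full chord is √314.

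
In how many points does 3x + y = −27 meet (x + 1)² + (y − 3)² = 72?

0

Substituting the line into the circle gives 10x² + 182x + 829 = 0.
Δ = 33124 − 33160 = −36.
No real roots: the line does not meet the circle.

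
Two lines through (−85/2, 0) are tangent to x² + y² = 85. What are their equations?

Let a tangent through (−85/2, 0) have slope m. Its distance from (0, 0) must equal √85:
(85/2m − (0))² = 85(m² + 1)
81m² − 4 = 0, so m = −2/9 or m = 2/9.
With m = −2/9: 2x + 9y = −85. With m = 2/9: 2x − 9y = −85.

2x + 9y = −85 and 2x − 9y = −85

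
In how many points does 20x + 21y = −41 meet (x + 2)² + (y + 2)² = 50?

2

d² = (20·(−2) + 21·(−2) − (−41))²/841 = 1681/841; r² = 50.
Since d² < r², the line cuts the circle twice.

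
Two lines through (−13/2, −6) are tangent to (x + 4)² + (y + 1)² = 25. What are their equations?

y = −6 and 4x + 3y = −44

Write the tangent as mx − y + (−6 − m·(−13/2)) = 0 and set its distance from the centre to 5:
[m·(5/2) − (5)]² = 25(m² + 1)
3m² + 4m = 0, so m = 0 or m = −4/3.
With m = 0: y = −6. With m = −4/3: 4x + 3y = −44.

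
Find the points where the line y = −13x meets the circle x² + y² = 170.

(−1, 13) and (1, −13)

Express y = −13x and substitute into the circle:
170x² − 170 = 0  ⟹  x² − 1 = 0
x = 1 or x = −1, giving (1, −13) and (−1, 13).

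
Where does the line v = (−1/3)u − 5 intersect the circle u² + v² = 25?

From the line, v = (−15 − u)/3. Substituting:
10u² + 30u = 0  ⟹  u² + 3u = 0
u = 0 or u = −3, giving (0, −5) and (−3, −4).

(−3, −4) and (0, −5)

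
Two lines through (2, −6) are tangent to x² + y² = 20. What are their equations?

A line y − (−6) = m(x − (2)) is tangent when its distance from (0, 0) is 2√5:
[m·(−2) − (6)]² = 20(m² + 1)
2m² − 3m − 2 = 0, so m = 2 or m = −1/2.
With m = 2: 2x − y = 10. With m = −1/2: x + 2y = −10.

2x − y = 10 and x + 2y = −10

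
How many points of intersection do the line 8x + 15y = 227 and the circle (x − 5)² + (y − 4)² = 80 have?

Centre (5, 4), r² = 80. Distance² from centre to line = (−127)²/289 = 16129/289.
Since d² < r², the line cuts the circle twice.

2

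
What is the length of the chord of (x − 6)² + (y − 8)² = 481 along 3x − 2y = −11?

The distance from (6, 8) to the line is 13/√13, and r² = 481.
Chord = 2√(r² − d²) = 2·√(468) = 12√13.

12√13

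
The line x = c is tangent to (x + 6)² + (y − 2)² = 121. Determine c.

c = −17 or c = 5

For a tangent, require d(centre, line) = r = 11.
|1·(−6) + 0·2 − c| / √1 = 11
|c − (−6)| = 11, so c = 5 or c = −17.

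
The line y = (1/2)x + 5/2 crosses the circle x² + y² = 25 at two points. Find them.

(−5, 0) and (3, 4)

From the line, y = (5 + x)/2. Substituting:
5x² + 10x − 75 = 0  ⟹  x² + 2x − 15 = 0
x = 3 or x = −5, giving (3, 4) and (−5, 0).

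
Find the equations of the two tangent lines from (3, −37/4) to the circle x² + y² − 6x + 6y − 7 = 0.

3x − 4y = 46 and 3x + 4y = −28

Write the tangent as mx − y + (−37/4 − m·(3)) = 0 and set its distance from the centre to 5:
[m·(0) − (25/4)]² = 25(m² + 1)
16m² − 9 = 0, so m = 3/4 or m = −3/4.
Through (3, −37/4) these give 3x − 4y = 46 and 3x + 4y = −28.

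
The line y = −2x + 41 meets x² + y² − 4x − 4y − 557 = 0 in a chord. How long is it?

Substitute y = −2x + 41:
5x² − 160x + 960 = 0  ⟹  x² − 32x + 192 = 0
x = 24 or x = 8, giving (24, −7) and (8, 25).
Chord length = distance between (24, −7) and (8, 25) = √1280 = 16√5.

16√5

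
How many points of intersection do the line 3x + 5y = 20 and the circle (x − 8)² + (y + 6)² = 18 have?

0

Substituting the line into the circle gives 34x² − 700x + 3650 = 0.
Δ = 490000 − 496400 = −6400.
No real roots: the line does not meet the circle.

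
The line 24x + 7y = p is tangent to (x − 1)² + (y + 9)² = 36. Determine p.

Tangency holds when the distance from the centre (1, −9) to the line equals the radius 6:
|24·1 + 7·(−9) − p| / √625 = 6
|p − (−39)| = 6·25, so p = 111 or p = −189.

p = −189 or p = 111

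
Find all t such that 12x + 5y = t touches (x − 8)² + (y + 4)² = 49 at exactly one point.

For a tangent, require d(centre, line) = r = 7.
|12·8 + 5·(−4) − t| / √169 = 7
|t − (76)| = 7·13, so t = 167 or t = −15.

t = −15 or t = 167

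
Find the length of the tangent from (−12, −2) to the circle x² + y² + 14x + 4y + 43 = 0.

√15

With centre O = (−7, −2), |OP|² = 25 and r² = 10.
The tangent meets the radius at right angles, so tangent² = |PO|² − r² = 25 − 10 = 15.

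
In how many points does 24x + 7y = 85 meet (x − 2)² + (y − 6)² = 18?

Substituting the line into the circle gives 625x² − 2260x + 1163 = 0.
Discriminant = (−2260)² − 4·625·(1163) = 2200100 > 0.
Two real roots: the line is a secant.

2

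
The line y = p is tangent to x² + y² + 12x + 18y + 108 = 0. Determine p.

p = −12 or p = −6

For a tangent, require d(centre, line) = r = 3.
|0·(−6) + 1·(−9) − p| / √1 = 3
|p − (−9)| = 3, so p = −6 or p = −12.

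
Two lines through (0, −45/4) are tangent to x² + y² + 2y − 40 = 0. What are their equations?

Let a tangent through (0, −45/4) have slope m. Its distance from (0, −1) must equal √41:
(0m − (41/4))² = 41(m² + 1)
16m² − 25 = 0, so m = 5/4 or m = −5/4.
Through (0, −45/4) these give 5x − 4y = 45 and 5x + 4y = −45.

5x − 4y = 45 and 5x + 4y = −45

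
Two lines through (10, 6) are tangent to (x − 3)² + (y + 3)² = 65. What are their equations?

Write the tangent as mx − y + (6 − m·(10)) = 0 and set its distance from the centre to √65:
[m·(−7) − (−9)]² = 65(m² + 1)
8m² + 63m − 8 = 0, so m = 1/8 or m = −8.
Through (10, 6) these give x − 8y = −38 and 8x + y = 86.

x − 8y = −38 and 8x + y = 86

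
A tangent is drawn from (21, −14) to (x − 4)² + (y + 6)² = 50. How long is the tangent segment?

The centre is (4, −6) and r = 5√2. The square of the distance from P to the centre is 289 + 64 = 353.
The tangent meets the radius at right angles, so tangent² = |PO|² − r² = 353 − 50 = 303.

√303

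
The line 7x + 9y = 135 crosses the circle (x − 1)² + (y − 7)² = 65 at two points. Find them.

(0, 15) and (9, 8)

Express y = (135 − 7x)/9 and substitute into the circle:
130x² − 1170x = 0  ⟹  x² − 9x = 0
x = 9 or x = 0, giving (9, 8) and (0, 15).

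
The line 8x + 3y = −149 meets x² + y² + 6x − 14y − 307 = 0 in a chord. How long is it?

From the line, y = (−149 − 8x)/3. Substituting:
73x² + 2774x + 25696 = 0  ⟹  x² + 38x + 352 = 0
x = −16 or x = −22, giving (−16, −7) and (−22, 9).
|(−16, −7) − (−22, 9)| = √((6)² + (−16)²) = 2√73.

2√73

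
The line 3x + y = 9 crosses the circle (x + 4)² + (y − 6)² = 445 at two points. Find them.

From the line, y = −3x + 9. Substituting:
10x² − 10x − 420 = 0  ⟹  x² − x − 42 = 0
x = 7 or x = −6, giving (7, −12) and (−6, 27).

(−6, 27) and (7, −12)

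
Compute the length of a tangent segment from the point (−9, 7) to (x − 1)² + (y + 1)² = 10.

√154

With centre O = (1, −1), |OP|² = 164 and r² = 10.
Power of the point: PT² = |PO|² − r² = 154, so PT = √154.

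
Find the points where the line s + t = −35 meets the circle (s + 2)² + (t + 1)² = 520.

Express t = −s − 35 and substitute into the circle:
2s² + 72s + 640 = 0  ⟹  s² + 36s + 320 = 0
s = −16 or s = −20, giving (−16, −19) and (−20, −15).

(−20, −15) and (−16, −19)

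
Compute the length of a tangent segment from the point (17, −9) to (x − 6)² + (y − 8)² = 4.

√406

The centre is (6, 8) and r = 2. The square of the distance from P to the centre is 121 + 289 = 410.
The tangent meets the radius at right angles, so tangent² = |PO|² − r² = 410 − 4 = 406.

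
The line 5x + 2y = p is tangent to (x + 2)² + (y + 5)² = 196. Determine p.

p = −20 ± 14√29

The line touches the circle iff its distance from (−2, −5) is 14:
|5·(−2) + 2·(−5) − p| / √29 = 14
|p − (−20)| = 14√29.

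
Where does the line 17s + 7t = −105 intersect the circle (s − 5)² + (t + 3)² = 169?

(−7, 2) and (0, −15)

From the line, t = (−105 − 17s)/7. Substituting:
338s² + 2366s = 0  ⟹  s² + 7s = 0
s = 0 or s = −7, giving (0, −15) and (−7, 2).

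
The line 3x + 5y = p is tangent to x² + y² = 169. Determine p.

p = ±13√34

The line touches the circle iff its distance from (0, 0) is 13:
|3·0 + 5·0 − p| / √34 = 13
|p| = 13√34.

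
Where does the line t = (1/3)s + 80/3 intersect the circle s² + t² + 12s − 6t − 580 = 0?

Substitute t = (80 + s)/3:
10s² + 250s − 260 = 0  ⟹  s² + 25s − 26 = 0
s = 1 or s = −26, giving (1, 27) and (−26, 18).

(−26, 18) and (1, 27)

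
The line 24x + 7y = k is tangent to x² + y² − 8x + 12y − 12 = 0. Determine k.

k = −146 or k = 254

Tangency holds when the distance from the centre (4, −6) to the line equals the radius 8:
|24·4 + 7·(−6) − k| / √625 = 8
|k − (54)| = 8·25, so k = 254 or k = −146.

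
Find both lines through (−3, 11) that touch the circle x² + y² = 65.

Write the tangent as mx − y + (11 − m·(−3)) = 0 and set its distance from the centre to √65:
[m·(3) − (−11)]² = 65(m² + 1)
28m² − 33m − 28 = 0, so m = 7/4 or m = −4/7.
Through (−3, 11) these give 7x − 4y = −65 and 4x + 7y = 65.

7x − 4y = −65 and 4x + 7y = 65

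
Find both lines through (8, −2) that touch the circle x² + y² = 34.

A line y − (−2) = m(x − (8)) is tangent when its distance from (0, 0) is √34:
(−8m − (2))² = 34(m² + 1)
15m² + 16m − 15 = 0, so m = 3/5 or m = −5/3.
Through (8, −2) these give 3x − 5y = 34 and 5x + 3y = 34.

3x − 5y = 34 and 5x + 3y = 34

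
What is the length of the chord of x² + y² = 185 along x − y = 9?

17√2

Express y = x − 9 and substitute into the circle:
2x² − 18x − 104 = 0  ⟹  x² − 9x − 52 = 0
x = 13 or x = −4, giving (13, 4) and (−4, −13).
Chord length = distance between (13, 4) and (−4, −13) = √578 = 17√2.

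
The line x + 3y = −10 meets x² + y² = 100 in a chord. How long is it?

Express y = (−10 − x)/3 and substitute into the circle:
10x² + 20x − 800 = 0  ⟹  x² + 2x − 80 = 0
x = 8 or x = −10, giving (8, −6) and (−10, 0).
|(8, −6) − (−10, 0)| = √((18)² + (−6)²) = 6√10.

6√10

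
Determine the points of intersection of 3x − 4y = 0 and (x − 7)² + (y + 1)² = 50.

(0, 0) and (8, 6)

From the line, y = (3x)/4. Substituting:
25x² − 200x = 0  ⟹  x² − 8x = 0
x = 8 or x = 0, giving (8, 6) and (0, 0).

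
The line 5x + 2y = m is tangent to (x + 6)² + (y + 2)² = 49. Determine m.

The line touches the circle iff its distance from (−6, −2) is 7:
|5·(−6) + 2·(−2) − m| / √29 = 7
|m − (−34)| = 7√29.

m = −34 ± 7√29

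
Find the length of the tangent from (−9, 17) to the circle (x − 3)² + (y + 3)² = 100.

With centre O = (3, −3), |OP|² = 544 and r² = 100.
Power of the point: PT² = |PO|² − r² = 444, so PT = 2√111.

2√111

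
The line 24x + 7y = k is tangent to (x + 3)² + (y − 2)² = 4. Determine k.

k = −108 or k = −8

Tangency holds when the distance from the centre (−3, 2) to the line equals the radius 2:
|24·(−3) + 7·2 − k| / √625 = 2
|k − (−58)| = 2·25, so k = −8 or k = −108.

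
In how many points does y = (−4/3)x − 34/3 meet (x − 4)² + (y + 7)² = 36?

Substituting the line into the circle gives 25x² + 32x − 11 = 0.
Δ = 1024 − (−1100) = 2124.
Two real roots: the line is a secant.

2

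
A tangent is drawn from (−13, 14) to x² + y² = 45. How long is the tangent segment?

Centre (0, 0), r² = 45. |PO|² = (−13)² + (14)² = 365.
By the tangent–radius right angle, tangent length = √(|PO|² − r²) = √320 = 8√5.

8√5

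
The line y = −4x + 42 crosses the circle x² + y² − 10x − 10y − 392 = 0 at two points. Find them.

Substitute y = −4x + 42:
17x² − 306x + 952 = 0  ⟹  x² − 18x + 56 = 0
x = 14 or x = 4, giving (14, −14) and (4, 26).

(4, 26) and (14, −14)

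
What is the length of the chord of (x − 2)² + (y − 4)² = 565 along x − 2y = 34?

Centre (2, 4), r² = 565. Perpendicular distance d from centre to line = |−40| / √5 = 40/√5.
Chord = 2√(r² − d²) = 2·√(245) = 14√5.

14√5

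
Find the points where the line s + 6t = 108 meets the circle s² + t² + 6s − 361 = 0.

Substitute t = (108 − s)/6:
37s² − 1332 = 0  ⟹  s² − 36 = 0
s = 6 or s = −6, giving (6, 17) and (−6, 19).

(−6, 19) and (6, 17)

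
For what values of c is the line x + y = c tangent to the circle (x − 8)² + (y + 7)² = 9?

c = 1 ± 3√2

Tangency holds when the distance from the centre (8, −7) to the line equals the radius 3:
|1·8 + 1·(−7) − c| / √2 = 3
|c − (1)| = 3√2.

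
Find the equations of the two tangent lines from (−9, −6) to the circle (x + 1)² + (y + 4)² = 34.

3x + 5y = −57 and 5x − 3y = −27

A line y − (−6) = m(x − (−9)) is tangent when its distance from (−1, −4) is √34:
[m·(8) − (2)]² = 34(m² + 1)
15m² − 16m − 15 = 0, so m = −3/5 or m = 5/3.
With m = −3/5: 3x + 5y = −57. With m = 5/3: 5x − 3y = −27.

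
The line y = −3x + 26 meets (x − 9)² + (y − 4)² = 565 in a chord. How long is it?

15√10

The distance from (9, 4) to the line is 5/√10, and r² = 565.
Chord = 2√(r² − d²) = 2·√(1125/2) = 15√10.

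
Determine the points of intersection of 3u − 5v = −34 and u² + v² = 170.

(−13, −1) and (7, 11)

From the line, v = (34 + 3u)/5. Substituting:
34u² + 204u − 3094 = 0  ⟹  u² + 6u − 91 = 0
u = 7 or u = −13, giving (7, 11) and (−13, −1).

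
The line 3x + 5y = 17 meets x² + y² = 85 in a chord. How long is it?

3√34

Express y = (17 − 3x)/5 and substitute into the circle:
34x² − 102x − 1836 = 0  ⟹  x² − 3x − 54 = 0
x = 9 or x = −6, giving (9, −2) and (−6, 7).
Chord length = distance between (9, −2) and (−6, 7) = √306 = 3√34.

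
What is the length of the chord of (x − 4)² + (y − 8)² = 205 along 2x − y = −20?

10√5

Centre (4, 8), r² = 205. Perpendicular distance d from centre to line = |20| / √5 = 20/√5.
Chord = 2√(r² − d²) = 2·√(125) = 10√5.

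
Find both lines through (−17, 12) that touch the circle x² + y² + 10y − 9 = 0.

3x + 5y = 9 and 5x + 3y = −49

Write the tangent as mx − y + (12 − m·(−17)) = 0 and set its distance from the centre to √34:
[m·(17) − (−17)]² = 34(m² + 1)
15m² + 34m + 15 = 0, so m = −3/5 or m = −5/3.
With m = −3/5: 3x + 5y = 9. With m = −5/3: 5x + 3y = −49.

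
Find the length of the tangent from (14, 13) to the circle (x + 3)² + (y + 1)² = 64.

√421

With centre O = (−3, −1), |OP|² = 485 and r² = 64.
The tangent meets the radius at right angles, so tangent² = |PO|² − r² = 485 − 64 = 421.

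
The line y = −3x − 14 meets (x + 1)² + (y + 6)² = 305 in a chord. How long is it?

The distance from (−1, −6) to the line is 5/√10, and r² = 305.
Half the chord is √(r² − d²) = √(605/2), so the full chord is 11√10.

11√10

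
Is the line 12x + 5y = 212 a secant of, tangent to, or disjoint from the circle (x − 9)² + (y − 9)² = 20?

d² = (12·9 + 5·9 − (212))²/169 = 3481/169; r² = 20.
Since d² > r², the line lies outside the circle.

disjoint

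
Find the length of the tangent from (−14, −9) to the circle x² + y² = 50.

√227

The centre is (0, 0) and r = 5√2. The square of the distance from P to the centre is 196 + 81 = 277.
The tangent meets the radius at right angles, so tangent² = |PO|² − r² = 277 − 50 = 227.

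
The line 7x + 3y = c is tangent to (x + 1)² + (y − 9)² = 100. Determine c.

Tangency holds when the distance from the centre (−1, 9) to the line equals the radius 10:
|7·(−1) + 3·9 − c| / √58 = 10
|c − (20)| = 10√58.

c = 20 ± 10√58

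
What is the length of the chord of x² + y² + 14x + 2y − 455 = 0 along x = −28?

The line gives x = −28. Substituting into the circle:
y² + 2y − 63 = 0
y = 7 or y = −9, giving (−28, 7) and (−28, −9).
Chord length = distance between (−28, 7) and (−28, −9) = √256 = 16.

16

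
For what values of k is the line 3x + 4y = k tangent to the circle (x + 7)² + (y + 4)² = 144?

k = −97 or k = 23

For a tangent, require d(centre, line) = r = 12.
|3·(−7) + 4·(−4) − k| / √25 = 12
|k − (−37)| = 12·5, so k = 23 or k = −97.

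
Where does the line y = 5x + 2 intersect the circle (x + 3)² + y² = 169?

(−3, −13) and (2, 12)

Substitute y = 5x + 2:
26x² + 26x − 156 = 0  ⟹  x² + x − 6 = 0
x = 2 or x = −3, giving (2, 12) and (−3, −13).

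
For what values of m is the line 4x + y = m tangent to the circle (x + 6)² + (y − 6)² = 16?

m = −18 ± 4√17

The line touches the circle iff its distance from (−6, 6) is 4:
|4·(−6) + 1·6 − m| / √17 = 4
|m − (−18)| = 4√17.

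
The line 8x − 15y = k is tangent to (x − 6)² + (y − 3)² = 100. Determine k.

Tangency holds when the distance from the centre (6, 3) to the line equals the radius 10:
|8·6 − 15·3 − k| / √289 = 10
|k − (3)| = 10·17, so k = 173 or k = −167.

k = −167 or k = 173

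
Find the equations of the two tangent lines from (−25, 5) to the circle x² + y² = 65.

4x + 7y = −65 and x − 8y = −65

A line y − (5) = m(x − (−25)) is tangent when its distance from (0, 0) is √65:
(25m − (−5))² = 65(m² + 1)
56m² + 25m − 4 = 0, so m = −4/7 or m = 1/8.
Through (−25, 5) these give 4x + 7y = −65 and x − 8y = −65.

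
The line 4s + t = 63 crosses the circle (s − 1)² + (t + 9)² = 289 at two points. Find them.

Substitute t = −4s + 63:
17s² − 578s + 4896 = 0  ⟹  s² − 34s + 288 = 0
s = 18 or s = 16, giving (18, −9) and (16, −1).

(16, −1) and (18, −9)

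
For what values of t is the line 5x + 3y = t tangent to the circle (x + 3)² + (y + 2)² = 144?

The line touches the circle iff its distance from (−3, −2) is 12:
|5·(−3) + 3·(−2) − t| / √34 = 12
|t − (−21)| = 12√34.

t = −21 ± 12√34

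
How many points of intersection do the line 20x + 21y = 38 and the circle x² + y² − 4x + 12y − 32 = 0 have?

d² = (20·2 + 21·(−6) − (38))²/841 = 15376/841; r² = 72.
Since d² < r², the line cuts the circle twice.

2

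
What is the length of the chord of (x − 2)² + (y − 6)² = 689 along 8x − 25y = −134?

From the line, y = (134 + 8x)/25. Substituting:
689x² − 2756x − 427869 = 0  ⟹  x² − 4x − 621 = 0
x = 27 or x = −23, giving (27, 14) and (−23, −2).
|(27, 14) − (−23, −2)| = √((50)² + (16)²) = 2√689.

2√689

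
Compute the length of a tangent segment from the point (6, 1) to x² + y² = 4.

With centre O = (0, 0), |OP|² = 37 and r² = 4.
Power of the point: PT² = |PO|² − r² = 33, so PT = √33.

√33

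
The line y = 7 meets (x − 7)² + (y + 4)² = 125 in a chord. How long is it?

Centre (7, −4), r² = 125. Perpendicular distance d from centre to line = |−11| / √1 = 11.
Chord = 2√(r² − d²) = 2·√(4) = 4.

4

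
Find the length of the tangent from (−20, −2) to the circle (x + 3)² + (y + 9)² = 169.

13

Centre (−3, −9), r² = 169. |PO|² = (−17)² + (7)² = 338.
Power of the point: PT² = |PO|² − r² = 169, so PT = 13.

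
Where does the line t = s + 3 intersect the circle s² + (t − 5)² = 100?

Substitute t = s + 3:
2s² − 4s − 96 = 0  ⟹  s² − 2s − 48 = 0
s = 8 or s = −6, giving (8, 11) and (−6, −3).

(−6, −3) and (8, 11)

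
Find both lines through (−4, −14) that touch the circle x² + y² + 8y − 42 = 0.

Let a tangent through (−4, −14) have slope m. Its distance from (0, −4) must equal √58:
(4m − (10))² = 58(m² + 1)
21m² + 40m − 21 = 0, so m = −7/3 or m = 3/7.
With m = −7/3: 7x + 3y = −70. With m = 3/7: 3x − 7y = 86.

7x + 3y = −70 and 3x − 7y = 86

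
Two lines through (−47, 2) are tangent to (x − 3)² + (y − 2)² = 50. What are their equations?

x + 7y = −33 and x − 7y = −61

Write the tangent as mx − y + (2 − m·(−47)) = 0 and set its distance from the centre to 5√2:
(50m − (0))² = 50(m² + 1)
49m² − 1 = 0, so m = −1/7 or m = 1/7.
With m = −1/7: x + 7y = −33. With m = 1/7: x − 7y = −61.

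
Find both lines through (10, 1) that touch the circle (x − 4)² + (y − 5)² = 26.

Let a tangent through (10, 1) have slope m. Its distance from (4, 5) must equal √26:
[m·(−6) − (4)]² = 26(m² + 1)
5m² + 24m − 5 = 0, so m = −5 or m = 1/5.
Through (10, 1) these give 5x + y = 51 and x − 5y = 5.

5x + y = 51 and x − 5y = 5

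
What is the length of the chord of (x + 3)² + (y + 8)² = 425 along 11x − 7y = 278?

The distance from (−3, −8) to the line is 255/√170, and r² = 425.
Chord = 2√(r² − d²) = 2·√(85/2) = √170.

√170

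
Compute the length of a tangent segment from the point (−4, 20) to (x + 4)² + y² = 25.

With centre O = (−4, 0), |OP|² = 400 and r² = 25.
Power of the point: PT² = |PO|² − r² = 375, so PT = 5√15.

5√15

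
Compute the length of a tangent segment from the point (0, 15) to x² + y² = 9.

The centre is (0, 0) and r = 3. The square of the distance from P to the centre is 0 + 225 = 225.
By the tangent–radius right angle, tangent length = √(|PO|² − r²) = √216 = 6√6.

6√6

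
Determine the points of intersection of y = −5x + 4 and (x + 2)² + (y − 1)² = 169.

From the line, y = −5x + 4. Substituting:
26x² − 26x − 156 = 0  ⟹  x² − x − 6 = 0
x = 3 or x = −2, giving (3, −11) and (−2, 14).

(−2, 14) and (3, −11)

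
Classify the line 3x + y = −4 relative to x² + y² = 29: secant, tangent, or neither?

Centre (0, 0), r² = 29. Distance² from centre to line = (4)²/10 = 8/5.
Since d² < r², the line cuts the circle twice.

secant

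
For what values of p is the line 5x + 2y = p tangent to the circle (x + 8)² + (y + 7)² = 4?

The line touches the circle iff its distance from (−8, −7) is 2:
|5·(−8) + 2·(−7) − p| / √29 = 2
|p − (−54)| = 2√29.

p = −54 ± 2√29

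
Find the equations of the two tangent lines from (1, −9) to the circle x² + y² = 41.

Write the tangent as mx − y + (−9 − m·(1)) = 0 and set its distance from the centre to √41:
[m·(−1) − (9)]² = 41(m² + 1)
20m² − 9m − 20 = 0, so m = 5/4 or m = −4/5.
Through (1, −9) these give 5x − 4y = 41 and 4x + 5y = −41.

5x − 4y = 41 and 4x + 5y = −41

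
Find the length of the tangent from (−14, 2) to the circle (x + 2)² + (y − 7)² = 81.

2√22

Centre (−2, 7), r² = 81. |PO|² = (−12)² + (−5)² = 169.
By the tangent–radius right angle, tangent length = √(|PO|² − r²) = √88 = 2√22.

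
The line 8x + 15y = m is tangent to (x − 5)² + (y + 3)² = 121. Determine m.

m = −192 or m = 182

The line touches the circle iff its distance from (5, −3) is 11:
|8·5 + 15·(−3) − m| / √289 = 11
|m − (−5)| = 11·17, so m = 182 or m = −192.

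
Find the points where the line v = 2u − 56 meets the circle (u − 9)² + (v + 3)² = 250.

Substitute v = 2u − 56:
5u² − 230u + 2640 = 0  ⟹  u² − 46u + 528 = 0
u = 24 or u = 22, giving (24, −8) and (22, −12).

(22, −12) and (24, −8)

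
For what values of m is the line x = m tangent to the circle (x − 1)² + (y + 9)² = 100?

The line touches the circle iff its distance from (1, −9) is 10:
|1·1 + 0·(−9) − m| / √1 = 10
|m − (1)| = 10, so m = 11 or m = −9.

m = −9 or m = 11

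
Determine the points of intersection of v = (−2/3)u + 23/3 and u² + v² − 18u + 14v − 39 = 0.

(4, 5) and (22, −7)

Express v = (23 − 2u)/3 and substitute into the circle:
13u² − 338u + 1144 = 0  ⟹  u² − 26u + 88 = 0
u = 22 or u = 4, giving (22, −7) and (4, 5).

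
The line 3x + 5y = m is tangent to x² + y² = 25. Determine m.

For a tangent, require d(centre, line) = r = 5.
|3·0 + 5·0 − m| / √34 = 5
|m| = 5√34.

m = ±5√34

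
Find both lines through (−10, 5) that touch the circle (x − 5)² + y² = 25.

3x + 4y = −10 and y = 5

A line y − (5) = m(x − (−10)) is tangent when its distance from (5, 0) is 5:
[m·(15) − (−5)]² = 25(m² + 1)
4m² + 3m = 0, so m = −3/4 or m = 0.
Through (−10, 5) these give 3x + 4y = −10 and y = 5.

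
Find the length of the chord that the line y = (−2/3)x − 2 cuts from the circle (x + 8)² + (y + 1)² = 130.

6√13

The distance from (−8, −1) to the line is 13/√13, and r² = 130.
Chord = 2√(r² − d²) = 2·√(117) = 6√13.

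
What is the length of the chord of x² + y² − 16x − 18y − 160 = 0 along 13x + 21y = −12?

√610

Centre (8, 9), r² = 305. Perpendicular distance d from centre to line = |305| / √610 = 305/√610.
Half the chord is √(r² − d²) = √(305/2), so the full chord is √610.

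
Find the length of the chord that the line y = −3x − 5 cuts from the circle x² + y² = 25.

Substitute y = −3x − 5:
10x² + 30x = 0  ⟹  x² + 3x = 0
x = 0 or x = −3, giving (0, −5) and (−3, 4).
|(0, −5) − (−3, 4)| = √((3)² + (−9)²) = 3√10.

3√10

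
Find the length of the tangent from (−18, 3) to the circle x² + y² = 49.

2√71

Centre (0, 0), r² = 49. |PO|² = (−18)² + (3)² = 333.
By the tangent–radius right angle, tangent length = √(|PO|² − r²) = √284 = 2√71.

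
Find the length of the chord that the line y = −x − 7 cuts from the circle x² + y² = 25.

Substitute y = −x − 7:
2x² + 14x + 24 = 0  ⟹  x² + 7x + 12 = 0
x = −3 or x = −4, giving (−3, −4) and (−4, −3).
Chord length = distance between (−3, −4) and (−4, −3) = √2 = √2.

√2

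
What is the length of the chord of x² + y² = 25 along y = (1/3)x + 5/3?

3√10

Centre (0, 0), r² = 25. Perpendicular distance d from centre to line = |5| / √10 = 5/√10.
Chord = 2√(r² − d²) = 2·√(45/2) = 3√10.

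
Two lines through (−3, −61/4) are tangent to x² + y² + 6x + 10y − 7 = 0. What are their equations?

5x + 4y = −76 and 5x − 4y = 46

Let a tangent through (−3, −61/4) have slope m. Its distance from (−3, −5) must equal √41:
(0m − (41/4))² = 41(m² + 1)
16m² − 25 = 0, so m = −5/4 or m = 5/4.
Through (−3, −61/4) these give 5x + 4y = −76 and 5x − 4y = 46.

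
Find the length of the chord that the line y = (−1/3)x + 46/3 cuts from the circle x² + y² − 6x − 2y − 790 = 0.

The distance from (3, 1) to the line is 40/√10, and r² = 800.
Chord = 2√(r² − d²) = 2·√(640) = 16√10.

16√10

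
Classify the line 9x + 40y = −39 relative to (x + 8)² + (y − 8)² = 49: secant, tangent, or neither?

d² = (9·(−8) + 40·8 − (−39))²/1681 = 49; r² = 49.
Since d² = r², the line is tangent.

tangent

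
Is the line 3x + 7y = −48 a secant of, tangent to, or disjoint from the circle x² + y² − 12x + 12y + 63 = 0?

disjoint

Centre (6, −6), r² = 9. Distance² from centre to line = (24)²/58 = 288/29.
Since d² > r², the line lies outside the circle.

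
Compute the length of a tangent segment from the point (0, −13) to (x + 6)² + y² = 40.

The centre is (−6, 0) and r = 2√10. The square of the distance from P to the centre is 36 + 169 = 205.
By the tangent–radius right angle, tangent length = √(|PO|² − r²) = √165.

√165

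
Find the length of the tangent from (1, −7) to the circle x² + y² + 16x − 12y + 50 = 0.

10√2

Centre (−8, 6), r² = 50. |PO|² = (9)² + (−13)² = 250.
Power of the point: PT² = |PO|² − r² = 200, so PT = 10√2.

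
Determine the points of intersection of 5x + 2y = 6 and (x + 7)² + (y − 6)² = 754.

(−12, 33) and (8, −17)

From the line, y = (6 − 5x)/2. Substituting:
29x² + 116x − 2784 = 0  ⟹  x² + 4x − 96 = 0
x = 8 or x = −12, giving (8, −17) and (−12, 33).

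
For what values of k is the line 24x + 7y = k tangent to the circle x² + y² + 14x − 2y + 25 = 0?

k = −286 or k = −36

For a tangent, require d(centre, line) = r = 5.
|24·(−7) + 7·1 − k| / √625 = 5
|k − (−161)| = 5·25, so k = −36 or k = −286.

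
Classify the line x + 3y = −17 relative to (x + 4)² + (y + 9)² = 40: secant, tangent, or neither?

secant

Substituting the line into the circle gives 10x² + 52x − 116 = 0.
Discriminant = (52)² − 4·10·(−116) = 7344 > 0.
Two real roots: the line is a secant.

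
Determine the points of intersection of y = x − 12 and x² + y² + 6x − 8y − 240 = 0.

(0, −12) and (13, 1)

Substitute y = x − 12:
2x² − 26x = 0  ⟹  x² − 13x = 0
x = 13 or x = 0, giving (13, 1) and (0, −12).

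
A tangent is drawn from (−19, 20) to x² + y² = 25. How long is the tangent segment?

With centre O = (0, 0), |OP|² = 761 and r² = 25.
The tangent meets the radius at right angles, so tangent² = |PO|² − r² = 761 − 25 = 736.

4√46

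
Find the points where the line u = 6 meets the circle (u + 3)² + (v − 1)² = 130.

(6, −6) and (6, 8)

The line gives u = 6. Substituting into the circle:
v² − 2v − 48 = 0
v = 8 or v = −6, giving (6, 8) and (6, −6).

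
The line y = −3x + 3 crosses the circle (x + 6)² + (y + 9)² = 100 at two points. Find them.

Substitute y = −3x + 3:
10x² − 60x + 80 = 0  ⟹  x² − 6x + 8 = 0
x = 4 or x = 2, giving (4, −9) and (2, −3).

(2, −3) and (4, −9)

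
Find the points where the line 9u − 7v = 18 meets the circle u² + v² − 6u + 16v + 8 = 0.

Express v = (−18 + 9u)/7 and substitute into the circle:
130u² + 390u − 1300 = 0  ⟹  u² + 3u − 10 = 0
u = 2 or u = −5, giving (2, 0) and (−5, −9).

(−5, −9) and (2, 0)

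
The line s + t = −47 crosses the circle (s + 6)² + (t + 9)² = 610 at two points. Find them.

(−29, −18) and (−15, −32)

Express t = −s − 47 and substitute into the circle:
2s² + 88s + 870 = 0  ⟹  s² + 44s + 435 = 0
s = −15 or s = −29, giving (−15, −32) and (−29, −18).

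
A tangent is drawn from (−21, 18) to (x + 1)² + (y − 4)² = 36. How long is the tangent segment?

The centre is (−1, 4) and r = 6. The square of the distance from P to the centre is 400 + 196 = 596.
By the tangent–radius right angle, tangent length = √(|PO|² − r²) = √560 = 4√35.

4√35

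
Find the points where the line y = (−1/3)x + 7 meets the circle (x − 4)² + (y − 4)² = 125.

(−6, 9) and (15, 2)

Express y = (21 − x)/3 and substitute into the circle:
10x² − 90x − 900 = 0  ⟹  x² − 9x − 90 = 0
x = 15 or x = −6, giving (15, 2) and (−6, 9).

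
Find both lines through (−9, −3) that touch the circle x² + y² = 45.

2x − y = −15 and x + 2y = −15

A line y − (−3) = m(x − (−9)) is tangent when its distance from (0, 0) is 3√5:
[m·(9) − (3)]² = 45(m² + 1)
2m² − 3m − 2 = 0, so m = 2 or m = −1/2.
With m = 2: 2x − y = −15. With m = −1/2: x + 2y = −15.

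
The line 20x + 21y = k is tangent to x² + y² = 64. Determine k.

The line touches the circle iff its distance from (0, 0) is 8:
|20·0 + 21·0 − k| / √841 = 8
|k| = 8·29, so k = 232 or k = −232.

k = −232 or k = 232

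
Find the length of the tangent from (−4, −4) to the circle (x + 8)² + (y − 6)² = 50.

√66

With centre O = (−8, 6), |OP|² = 116 and r² = 50.
By the tangent–radius right angle, tangent length = √(|PO|² − r²) = √66.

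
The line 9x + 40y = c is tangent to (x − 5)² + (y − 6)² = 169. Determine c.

c = −248 or c = 818

For a tangent, require d(centre, line) = r = 13.
|9·5 + 40·6 − c| / √1681 = 13
|c − (285)| = 13·41, so c = 818 or c = −248.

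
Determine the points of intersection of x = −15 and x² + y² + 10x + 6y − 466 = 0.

(−15, −23) and (−15, 17)

The line gives x = −15. Substituting into the circle:
y² + 6y − 391 = 0
y = 17 or y = −23, giving (−15, 17) and (−15, −23).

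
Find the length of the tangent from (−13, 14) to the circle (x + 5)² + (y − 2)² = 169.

√39

Centre (−5, 2), r² = 169. |PO|² = (−8)² + (12)² = 208.
By the tangent–radius right angle, tangent length = √(|PO|² − r²) = √39.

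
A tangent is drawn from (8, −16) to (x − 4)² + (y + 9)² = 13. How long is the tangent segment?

2√13

Centre (4, −9), r² = 13. |PO|² = (4)² + (−7)² = 65.
The tangent meets the radius at right angles, so tangent² = |PO|² − r² = 65 − 13 = 52.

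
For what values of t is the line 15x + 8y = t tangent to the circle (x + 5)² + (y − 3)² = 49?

For a tangent, require d(centre, line) = r = 7.
|15·(−5) + 8·3 − t| / √289 = 7
|t − (−51)| = 7·17, so t = 68 or t = −170.

t = −170 or t = 68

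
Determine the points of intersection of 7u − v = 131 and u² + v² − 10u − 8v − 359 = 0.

From the line, v = 7u − 131. Substituting:
50u² − 1900u + 17850 = 0  ⟹  u² − 38u + 357 = 0
u = 21 or u = 17, giving (21, 16) and (17, −12).

(17, −12) and (21, 16)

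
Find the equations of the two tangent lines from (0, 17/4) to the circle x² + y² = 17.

Let a tangent through (0, 17/4) have slope m. Its distance from (0, 0) must equal √17:
(0m − (−17/4))² = 17(m² + 1)
16m² − 1 = 0, so m = 1/4 or m = −1/4.
With m = 1/4: x − 4y = −17. With m = −1/4: x + 4y = 17.

x − 4y = −17 and x + 4y = 17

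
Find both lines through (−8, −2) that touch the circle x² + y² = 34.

3x + 5y = −34 and 5x − 3y = −34

Write the tangent as mx − y + (−2 − m·(−8)) = 0 and set its distance from the centre to √34:
[m·(8) − (2)]² = 34(m² + 1)
15m² − 16m − 15 = 0, so m = −3/5 or m = 5/3.
With m = −3/5: 3x + 5y = −34. With m = 5/3: 5x − 3y = −34.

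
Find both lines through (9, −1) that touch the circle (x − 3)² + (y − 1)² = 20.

2x + y = 17 and x − 2y = 11

Write the tangent as mx − y + (−1 − m·(9)) = 0 and set its distance from the centre to 2√5:
[m·(−6) − (2)]² = 20(m² + 1)
2m² + 3m − 2 = 0, so m = −2 or m = 1/2.
Through (9, −1) these give 2x + y = 17 and x − 2y = 11.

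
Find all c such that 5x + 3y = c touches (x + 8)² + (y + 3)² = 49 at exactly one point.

The line touches the circle iff its distance from (−8, −3) is 7:
|5·(−8) + 3·(−3) − c| / √34 = 7
|c − (−49)| = 7√34.

c = −49 ± 7√34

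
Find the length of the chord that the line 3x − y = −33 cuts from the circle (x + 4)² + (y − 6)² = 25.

Centre (−4, 6), r² = 25. Perpendicular distance d from centre to line = |15| / √10 = 15/√10.
Chord = 2√(r² − d²) = 2·√(5/2) = √10.

√10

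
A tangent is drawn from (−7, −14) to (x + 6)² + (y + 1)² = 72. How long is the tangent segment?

With centre O = (−6, −1), |OP|² = 170 and r² = 72.
By the tangent–radius right angle, tangent length = √(|PO|² − r²) = √98 = 7√2.

7√2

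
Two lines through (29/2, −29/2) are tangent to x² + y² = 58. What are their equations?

Let a tangent through (29/2, −29/2) have slope m. Its distance from (0, 0) must equal √58:
[m·(−29/2) − (29/2)]² = 58(m² + 1)
21m² + 58m + 21 = 0, so m = −3/7 or m = −7/3.
Through (29/2, −29/2) these give 3x + 7y = −58 and 7x + 3y = 58.

3x + 7y = −58 and 7x + 3y = 58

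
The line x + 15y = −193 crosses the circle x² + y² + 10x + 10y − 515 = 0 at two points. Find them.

Substitute y = (−193 − x)/15:
226x² + 2486x − 107576 = 0  ⟹  x² + 11x − 476 = 0
x = 17 or x = −28, giving (17, −14) and (−28, −11).

(−28, −11) and (17, −14)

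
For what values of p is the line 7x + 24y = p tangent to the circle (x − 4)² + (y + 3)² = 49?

p = −219 or p = 131

For a tangent, require d(centre, line) = r = 7.
|7·4 + 24·(−3) − p| / √625 = 7
|p − (−44)| = 7·25, so p = 131 or p = −219.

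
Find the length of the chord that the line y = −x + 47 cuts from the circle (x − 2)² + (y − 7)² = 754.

8√2

Express y = −x + 47 and substitute into the circle:
2x² − 84x + 850 = 0  ⟹  x² − 42x + 425 = 0
x = 25 or x = 17, giving (25, 22) and (17, 30).
Chord length = distance between (25, 22) and (17, 30) = √128 = 8√2.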